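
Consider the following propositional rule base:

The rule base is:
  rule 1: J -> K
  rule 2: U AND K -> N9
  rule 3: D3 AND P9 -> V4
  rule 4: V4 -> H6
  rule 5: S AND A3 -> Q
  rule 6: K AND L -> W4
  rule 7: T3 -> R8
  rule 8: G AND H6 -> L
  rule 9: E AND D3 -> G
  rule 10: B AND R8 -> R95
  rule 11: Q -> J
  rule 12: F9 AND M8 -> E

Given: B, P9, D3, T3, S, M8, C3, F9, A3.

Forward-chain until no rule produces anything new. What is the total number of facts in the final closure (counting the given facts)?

Round 1: rule 3 [D3 AND P9 -> V4]; rule 5 [S AND A3 -> Q]; rule 7 [T3 -> R8]; rule 12 [F9 AND M8 -> E]. New: V4, Q, R8, E.
Round 2: rule 4 [V4 -> H6]; rule 9 [E AND D3 -> G]; rule 10 [B AND R8 -> R95]; rule 11 [Q -> J]. New: H6, G, R95, J.
Round 3: rule 1 [J -> K]; rule 8 [G AND H6 -> L]. New: K, L.
Round 4: rule 6 [K AND L -> W4]. New: W4.
Closure: {A3, B, C3, D3, E, F9, G, H6, J, K, L, M8, P9, Q, R8, R95, S, T3, V4, W4} — 20 facts.

20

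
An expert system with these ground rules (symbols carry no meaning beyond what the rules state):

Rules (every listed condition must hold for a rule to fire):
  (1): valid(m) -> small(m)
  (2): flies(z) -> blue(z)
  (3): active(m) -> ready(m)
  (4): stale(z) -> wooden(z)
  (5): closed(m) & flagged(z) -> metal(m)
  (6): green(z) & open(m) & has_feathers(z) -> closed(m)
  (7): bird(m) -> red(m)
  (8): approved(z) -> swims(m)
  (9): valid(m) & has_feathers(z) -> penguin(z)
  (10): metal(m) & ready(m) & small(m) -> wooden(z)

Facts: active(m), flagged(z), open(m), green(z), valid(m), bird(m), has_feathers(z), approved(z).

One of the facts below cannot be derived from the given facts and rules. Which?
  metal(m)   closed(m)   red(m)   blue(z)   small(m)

blue(z)

[1] (1) [valid(m) -> small(m)]; (3) [active(m) -> ready(m)]; (6) [green(z) & open(m) & has_feathers(z) -> closed(m)]; (7) [bird(m) -> red(m)]; (8) [approved(z) -> swims(m)]; (9) [valid(m) & has_feathers(z) -> penguin(z)]. ⇒ new: small(m), ready(m), closed(m), red(m), swims(m), penguin(z).
[2] (5) [closed(m) & flagged(z) -> metal(m)]. ⇒ new: metal(m).
[3] (10) [metal(m) & ready(m) & small(m) -> wooden(z)]. ⇒ new: wooden(z).
Derived: closed(m) (round 1), red(m) (round 1), metal(m) (round 2), small(m) (round 1). blue(z) never appears in any round.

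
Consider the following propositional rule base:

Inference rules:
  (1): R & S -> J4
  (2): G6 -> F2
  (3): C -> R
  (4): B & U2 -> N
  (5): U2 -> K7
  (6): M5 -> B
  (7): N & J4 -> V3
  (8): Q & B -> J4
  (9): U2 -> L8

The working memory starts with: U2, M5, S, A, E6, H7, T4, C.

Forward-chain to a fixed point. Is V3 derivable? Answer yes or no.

yes

Round 1 fires (3), (5), (6), (9), giving R, K7, B, L8.
Round 2 fires (1), (4), giving J4, N.
Round 3 fires (7), giving V3.
V3 appears in round 3, so it is derivable.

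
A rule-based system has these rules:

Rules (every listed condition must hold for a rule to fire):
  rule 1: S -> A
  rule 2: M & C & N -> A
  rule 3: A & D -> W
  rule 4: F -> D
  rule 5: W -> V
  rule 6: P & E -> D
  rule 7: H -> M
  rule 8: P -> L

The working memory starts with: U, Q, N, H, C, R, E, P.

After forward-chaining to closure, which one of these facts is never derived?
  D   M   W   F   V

F

Round 1: rule 6 [P & E -> D]; rule 7 [H -> M]; rule 8 [P -> L]. New: D, M, L.
Round 2: rule 2 [M & C & N -> A]. New: A.
Round 3: rule 3 [A & D -> W]. New: W.
Round 4: rule 5 [W -> V]. New: V.
Derived: D (round 1), W (round 3), M (round 1), V (round 4). F never appears in any round.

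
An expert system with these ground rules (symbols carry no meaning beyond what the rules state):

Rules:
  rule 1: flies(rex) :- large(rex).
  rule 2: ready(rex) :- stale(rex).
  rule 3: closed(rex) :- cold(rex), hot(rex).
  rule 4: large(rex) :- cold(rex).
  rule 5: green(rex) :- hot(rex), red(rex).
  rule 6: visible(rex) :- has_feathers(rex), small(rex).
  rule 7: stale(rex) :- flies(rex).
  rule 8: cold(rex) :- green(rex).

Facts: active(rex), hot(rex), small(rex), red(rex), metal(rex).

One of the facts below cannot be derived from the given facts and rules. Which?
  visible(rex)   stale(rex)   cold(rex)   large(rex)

Round 1: rule 5 [green(rex) :- hot(rex), red(rex).]. New: green(rex).
Round 2: rule 8 [cold(rex) :- green(rex).]. New: cold(rex).
Round 3: rule 3 [closed(rex) :- cold(rex), hot(rex).]; rule 4 [large(rex) :- cold(rex).]. New: closed(rex), large(rex).
Round 4: rule 1 [flies(rex) :- large(rex).]. New: flies(rex).
Round 5: rule 7 [stale(rex) :- flies(rex).]. New: stale(rex).
Round 6: rule 2 [ready(rex) :- stale(rex).]. New: ready(rex).
Derived: large(rex) (round 3), cold(rex) (round 2), stale(rex) (round 5). visible(rex) never appears in any round.

visible(rex)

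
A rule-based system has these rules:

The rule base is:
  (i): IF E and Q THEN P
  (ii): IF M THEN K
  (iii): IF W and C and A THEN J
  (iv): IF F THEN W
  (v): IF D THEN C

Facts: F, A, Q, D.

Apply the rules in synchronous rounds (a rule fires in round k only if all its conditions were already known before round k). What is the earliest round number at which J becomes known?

2

Round 1 fires (iv), (v), giving W, C.
Round 2 fires (iii), giving J.
J first appears in round 2.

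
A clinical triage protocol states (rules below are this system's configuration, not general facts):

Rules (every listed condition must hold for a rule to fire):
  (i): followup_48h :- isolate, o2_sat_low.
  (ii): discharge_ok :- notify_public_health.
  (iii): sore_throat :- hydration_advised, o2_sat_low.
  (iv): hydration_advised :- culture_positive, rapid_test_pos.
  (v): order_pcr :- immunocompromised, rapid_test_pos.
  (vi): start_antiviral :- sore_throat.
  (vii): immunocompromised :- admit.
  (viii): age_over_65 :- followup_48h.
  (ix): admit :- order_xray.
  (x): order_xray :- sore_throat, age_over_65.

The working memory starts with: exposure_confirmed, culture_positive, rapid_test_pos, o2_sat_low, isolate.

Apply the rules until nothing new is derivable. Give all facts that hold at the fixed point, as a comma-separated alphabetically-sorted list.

admit, age_over_65, culture_positive, exposure_confirmed, followup_48h, hydration_advised, immunocompromised, isolate, o2_sat_low, order_pcr, order_xray, rapid_test_pos, sore_throat, start_antiviral

[1] (i) [followup_48h :- isolate, o2_sat_low.]; (iv) [hydration_advised :- culture_positive, rapid_test_pos.]. ⇒ new: followup_48h, hydration_advised.
[2] (iii) [sore_throat :- hydration_advised, o2_sat_low.]; (viii) [age_over_65 :- followup_48h.]. ⇒ new: sore_throat, age_over_65.
[3] (vi) [start_antiviral :- sore_throat.]; (x) [order_xray :- sore_throat, age_over_65.]. ⇒ new: start_antiviral, order_xray.
[4] (ix) [admit :- order_xray.]. ⇒ new: admit.
[5] (vii) [immunocompromised :- admit.]. ⇒ new: immunocompromised.
[6] (v) [order_pcr :- immunocompromised, rapid_test_pos.]. ⇒ new: order_pcr.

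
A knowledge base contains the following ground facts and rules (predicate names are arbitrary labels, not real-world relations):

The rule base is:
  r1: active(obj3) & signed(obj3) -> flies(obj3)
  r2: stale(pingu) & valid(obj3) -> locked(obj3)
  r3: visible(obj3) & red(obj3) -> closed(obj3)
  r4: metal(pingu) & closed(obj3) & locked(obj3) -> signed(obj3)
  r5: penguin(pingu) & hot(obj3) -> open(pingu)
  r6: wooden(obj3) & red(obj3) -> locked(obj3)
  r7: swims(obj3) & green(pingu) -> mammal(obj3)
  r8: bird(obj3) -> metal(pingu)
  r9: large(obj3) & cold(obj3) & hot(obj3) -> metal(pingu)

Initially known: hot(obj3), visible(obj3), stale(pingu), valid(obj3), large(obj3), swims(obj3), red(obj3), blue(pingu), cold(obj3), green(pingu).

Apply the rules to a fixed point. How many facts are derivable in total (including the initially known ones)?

15

[1] r2 [stale(pingu) & valid(obj3) -> locked(obj3)]; r3 [visible(obj3) & red(obj3) -> closed(obj3)]; r7 [swims(obj3) & green(pingu) -> mammal(obj3)]; r9 [large(obj3) & cold(obj3) & hot(obj3) -> metal(pingu)]. ⇒ new: locked(obj3), closed(obj3), mammal(obj3), metal(pingu).
[2] r4 [metal(pingu) & closed(obj3) & locked(obj3) -> signed(obj3)]. ⇒ new: signed(obj3).
Closure: {blue(pingu), closed(obj3), cold(obj3), green(pingu), hot(obj3), large(obj3), locked(obj3), mammal(obj3), metal(pingu), red(obj3), signed(obj3), stale(pingu), swims(obj3), valid(obj3), visible(obj3)} — 15 facts.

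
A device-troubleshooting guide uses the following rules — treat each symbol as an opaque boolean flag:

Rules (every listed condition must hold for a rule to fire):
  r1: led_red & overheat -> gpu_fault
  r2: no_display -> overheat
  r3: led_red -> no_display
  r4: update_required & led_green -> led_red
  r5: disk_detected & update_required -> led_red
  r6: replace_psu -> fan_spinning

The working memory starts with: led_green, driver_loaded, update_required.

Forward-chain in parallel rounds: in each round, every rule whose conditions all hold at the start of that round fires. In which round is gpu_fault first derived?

4

Round 1: r4 [update_required & led_green -> led_red]. Adds led_red.
Round 2: r3 [led_red -> no_display]. Adds no_display.
Round 3: r2 [no_display -> overheat]. Adds overheat.
Round 4: r1 [led_red & overheat -> gpu_fault]. Adds gpu_fault.
gpu_fault first appears in round 4.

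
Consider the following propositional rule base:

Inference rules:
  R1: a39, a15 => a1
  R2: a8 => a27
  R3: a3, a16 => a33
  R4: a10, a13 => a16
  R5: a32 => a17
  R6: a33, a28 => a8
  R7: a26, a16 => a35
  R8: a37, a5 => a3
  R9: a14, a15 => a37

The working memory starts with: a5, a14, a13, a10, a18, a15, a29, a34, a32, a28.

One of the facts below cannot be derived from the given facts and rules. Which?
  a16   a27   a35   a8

[1] R4 [a10, a13 => a16]; R5 [a32 => a17]; R9 [a14, a15 => a37]. ⇒ new: a16, a17, a37.
[2] R8 [a37, a5 => a3]. ⇒ new: a3.
[3] R3 [a3, a16 => a33]. ⇒ new: a33.
[4] R6 [a33, a28 => a8]. ⇒ new: a8.
[5] R2 [a8 => a27]. ⇒ new: a27.
Derived: a27 (round 5), a8 (round 4), a16 (round 1). a35 never appears in any round.

a35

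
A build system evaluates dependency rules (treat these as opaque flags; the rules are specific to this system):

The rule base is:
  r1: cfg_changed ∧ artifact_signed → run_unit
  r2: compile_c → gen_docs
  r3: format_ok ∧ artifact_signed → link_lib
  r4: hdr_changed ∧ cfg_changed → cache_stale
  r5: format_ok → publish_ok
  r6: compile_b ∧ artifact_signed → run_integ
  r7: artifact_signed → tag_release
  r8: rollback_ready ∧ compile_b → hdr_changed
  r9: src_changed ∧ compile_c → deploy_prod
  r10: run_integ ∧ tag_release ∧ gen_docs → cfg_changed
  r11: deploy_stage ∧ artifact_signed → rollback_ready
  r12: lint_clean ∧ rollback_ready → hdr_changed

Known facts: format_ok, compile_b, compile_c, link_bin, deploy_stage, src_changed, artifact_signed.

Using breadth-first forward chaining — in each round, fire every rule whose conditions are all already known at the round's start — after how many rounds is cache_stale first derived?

Round 1 — r2, r3, r5, r6, r7, r9, r11, derive gen_docs, link_lib, publish_ok, run_integ, tag_release, deploy_prod, rollback_ready.
Round 2 — r8, r10, derive hdr_changed, cfg_changed.
Round 3 — r1, r4, derive run_unit, cache_stale.
cache_stale first appears in round 3.

3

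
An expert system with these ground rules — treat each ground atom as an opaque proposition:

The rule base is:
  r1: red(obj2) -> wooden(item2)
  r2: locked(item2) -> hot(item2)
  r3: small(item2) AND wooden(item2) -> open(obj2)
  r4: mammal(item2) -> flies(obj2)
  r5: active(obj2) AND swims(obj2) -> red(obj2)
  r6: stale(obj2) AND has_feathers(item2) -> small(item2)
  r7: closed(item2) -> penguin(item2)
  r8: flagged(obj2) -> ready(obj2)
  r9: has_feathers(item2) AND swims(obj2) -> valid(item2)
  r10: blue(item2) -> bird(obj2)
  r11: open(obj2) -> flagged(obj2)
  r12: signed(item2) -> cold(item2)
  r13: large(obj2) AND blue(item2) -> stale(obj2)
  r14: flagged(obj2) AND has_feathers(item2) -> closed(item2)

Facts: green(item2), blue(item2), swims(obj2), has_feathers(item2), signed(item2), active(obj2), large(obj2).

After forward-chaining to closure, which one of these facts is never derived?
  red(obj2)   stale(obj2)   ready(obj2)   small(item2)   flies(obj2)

Round 1: r5 [active(obj2) AND swims(obj2) -> red(obj2)]; r9 [has_feathers(item2) AND swims(obj2) -> valid(item2)]; r10 [blue(item2) -> bird(obj2)]; r12 [signed(item2) -> cold(item2)]; r13 [large(obj2) AND blue(item2) -> stale(obj2)]. New: red(obj2), valid(item2), bird(obj2), cold(item2), stale(obj2).
Round 2: r1 [red(obj2) -> wooden(item2)]; r6 [stale(obj2) AND has_feathers(item2) -> small(item2)]. New: wooden(item2), small(item2).
Round 3: r3 [small(item2) AND wooden(item2) -> open(obj2)]. New: open(obj2).
Round 4: r11 [open(obj2) -> flagged(obj2)]. New: flagged(obj2).
Round 5: r8 [flagged(obj2) -> ready(obj2)]; r14 [flagged(obj2) AND has_feathers(item2) -> closed(item2)]. New: ready(obj2), closed(item2).
Round 6: r7 [closed(item2) -> penguin(item2)]. New: penguin(item2).
Derived: ready(obj2) (round 5), stale(obj2) (round 1), small(item2) (round 2), red(obj2) (round 1). flies(obj2) never appears in any round.

flies(obj2)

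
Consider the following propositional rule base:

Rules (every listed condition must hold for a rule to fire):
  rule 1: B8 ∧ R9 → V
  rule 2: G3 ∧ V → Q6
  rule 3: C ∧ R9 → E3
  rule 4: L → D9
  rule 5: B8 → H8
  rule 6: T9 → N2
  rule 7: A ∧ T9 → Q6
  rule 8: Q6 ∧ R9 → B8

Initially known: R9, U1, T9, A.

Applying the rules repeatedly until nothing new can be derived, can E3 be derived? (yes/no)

Round 1: rule 6 [T9 → N2]; rule 7 [A ∧ T9 → Q6]. New: N2, Q6.
Round 2: rule 8 [Q6 ∧ R9 → B8]. New: B8.
Round 3: rule 1 [B8 ∧ R9 → V]; rule 5 [B8 → H8]. New: V, H8.
Fixed point reached. E3 is concluded only by rule 3; rule 3 needs C (never derived).

no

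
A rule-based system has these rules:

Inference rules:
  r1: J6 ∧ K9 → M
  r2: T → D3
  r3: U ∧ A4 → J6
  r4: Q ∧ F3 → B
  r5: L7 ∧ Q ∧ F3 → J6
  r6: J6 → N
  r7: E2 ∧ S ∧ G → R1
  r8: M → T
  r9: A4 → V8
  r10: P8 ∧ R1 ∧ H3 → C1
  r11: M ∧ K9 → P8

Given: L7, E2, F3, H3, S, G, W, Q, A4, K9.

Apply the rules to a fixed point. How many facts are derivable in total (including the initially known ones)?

20

Round 1 — r4, r5, r7, r9, derive B, J6, R1, V8.
Round 2 — r1, r6, derive M, N.
Round 3 — r8, r11, derive T, P8.
Round 4 — r2, r10, derive D3, C1.
Closure: {A4, B, C1, D3, E2, F3, G, H3, J6, K9, L7, M, N, P8, Q, R1, S, T, V8, W} — 20 facts.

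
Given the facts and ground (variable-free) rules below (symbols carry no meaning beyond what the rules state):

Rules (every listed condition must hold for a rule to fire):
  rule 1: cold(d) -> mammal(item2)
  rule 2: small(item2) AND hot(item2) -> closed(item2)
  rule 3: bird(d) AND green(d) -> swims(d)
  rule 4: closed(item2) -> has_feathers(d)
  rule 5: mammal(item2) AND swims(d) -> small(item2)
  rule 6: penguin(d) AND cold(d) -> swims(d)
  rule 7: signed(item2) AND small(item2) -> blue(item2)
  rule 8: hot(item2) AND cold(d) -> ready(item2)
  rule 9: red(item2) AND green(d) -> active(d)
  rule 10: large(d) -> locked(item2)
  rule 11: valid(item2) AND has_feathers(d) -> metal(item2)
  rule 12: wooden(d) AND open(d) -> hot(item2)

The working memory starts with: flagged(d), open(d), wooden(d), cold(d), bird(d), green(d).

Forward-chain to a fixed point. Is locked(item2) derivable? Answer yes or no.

[1] rule 1 [cold(d) -> mammal(item2)]; rule 3 [bird(d) AND green(d) -> swims(d)]; rule 12 [wooden(d) AND open(d) -> hot(item2)]. ⇒ new: mammal(item2), swims(d), hot(item2).
[2] rule 5 [mammal(item2) AND swims(d) -> small(item2)]; rule 8 [hot(item2) AND cold(d) -> ready(item2)]. ⇒ new: small(item2), ready(item2).
[3] rule 2 [small(item2) AND hot(item2) -> closed(item2)]. ⇒ new: closed(item2).
[4] rule 4 [closed(item2) -> has_feathers(d)]. ⇒ new: has_feathers(d).
Fixed point reached. locked(item2) is concluded only by rule 10; rule 10 needs large(d) (never derived).

no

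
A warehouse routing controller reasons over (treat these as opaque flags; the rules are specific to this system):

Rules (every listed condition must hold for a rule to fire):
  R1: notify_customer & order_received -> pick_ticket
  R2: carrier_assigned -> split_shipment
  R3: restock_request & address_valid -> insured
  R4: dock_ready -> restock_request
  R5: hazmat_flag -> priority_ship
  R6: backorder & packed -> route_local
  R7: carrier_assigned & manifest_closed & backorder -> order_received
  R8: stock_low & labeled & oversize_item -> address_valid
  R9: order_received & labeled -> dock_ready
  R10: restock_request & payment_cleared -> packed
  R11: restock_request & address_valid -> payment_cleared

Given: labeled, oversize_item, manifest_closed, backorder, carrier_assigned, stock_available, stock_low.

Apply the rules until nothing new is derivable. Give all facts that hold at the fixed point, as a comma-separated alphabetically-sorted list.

address_valid, backorder, carrier_assigned, dock_ready, insured, labeled, manifest_closed, order_received, oversize_item, packed, payment_cleared, restock_request, route_local, split_shipment, stock_available, stock_low

Round 1: R2 [carrier_assigned -> split_shipment]; R7 [carrier_assigned & manifest_closed & backorder -> order_received]; R8 [stock_low & labeled & oversize_item -> address_valid]. Adds split_shipment, order_received, address_valid.
Round 2: R9 [order_received & labeled -> dock_ready]. Adds dock_ready.
Round 3: R4 [dock_ready -> restock_request]. Adds restock_request.
Round 4: R3 [restock_request & address_valid -> insured]; R11 [restock_request & address_valid -> payment_cleared]. Adds insured, payment_cleared.
Round 5: R10 [restock_request & payment_cleared -> packed]. Adds packed.
Round 6: R6 [backorder & packed -> route_local]. Adds route_local.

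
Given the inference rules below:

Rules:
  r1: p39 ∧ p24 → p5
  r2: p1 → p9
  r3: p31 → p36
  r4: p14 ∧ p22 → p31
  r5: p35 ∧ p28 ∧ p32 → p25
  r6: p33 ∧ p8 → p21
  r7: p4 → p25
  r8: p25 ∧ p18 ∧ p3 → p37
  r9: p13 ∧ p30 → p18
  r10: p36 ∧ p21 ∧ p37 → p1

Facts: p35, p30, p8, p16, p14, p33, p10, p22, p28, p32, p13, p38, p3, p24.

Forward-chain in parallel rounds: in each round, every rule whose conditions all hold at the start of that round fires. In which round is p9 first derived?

Round 1: r4 [p14 ∧ p22 → p31]; r5 [p35 ∧ p28 ∧ p32 → p25]; r6 [p33 ∧ p8 → p21]; r9 [p13 ∧ p30 → p18]. New: p31, p25, p21, p18.
Round 2: r3 [p31 → p36]; r8 [p25 ∧ p18 ∧ p3 → p37]. New: p36, p37.
Round 3: r10 [p36 ∧ p21 ∧ p37 → p1]. New: p1.
Round 4: r2 [p1 → p9]. New: p9.
p9 first appears in round 4.

4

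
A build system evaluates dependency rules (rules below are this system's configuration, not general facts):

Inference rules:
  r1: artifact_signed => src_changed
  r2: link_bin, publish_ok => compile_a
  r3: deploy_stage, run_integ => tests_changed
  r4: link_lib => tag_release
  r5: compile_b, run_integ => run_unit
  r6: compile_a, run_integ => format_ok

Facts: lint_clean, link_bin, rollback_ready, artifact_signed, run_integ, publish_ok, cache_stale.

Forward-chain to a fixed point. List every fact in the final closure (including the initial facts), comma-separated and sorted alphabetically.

artifact_signed, cache_stale, compile_a, format_ok, link_bin, lint_clean, publish_ok, rollback_ready, run_integ, src_changed

Round 1 — r1, r2, derive src_changed, compile_a.
Round 2 — r6, derive format_ok.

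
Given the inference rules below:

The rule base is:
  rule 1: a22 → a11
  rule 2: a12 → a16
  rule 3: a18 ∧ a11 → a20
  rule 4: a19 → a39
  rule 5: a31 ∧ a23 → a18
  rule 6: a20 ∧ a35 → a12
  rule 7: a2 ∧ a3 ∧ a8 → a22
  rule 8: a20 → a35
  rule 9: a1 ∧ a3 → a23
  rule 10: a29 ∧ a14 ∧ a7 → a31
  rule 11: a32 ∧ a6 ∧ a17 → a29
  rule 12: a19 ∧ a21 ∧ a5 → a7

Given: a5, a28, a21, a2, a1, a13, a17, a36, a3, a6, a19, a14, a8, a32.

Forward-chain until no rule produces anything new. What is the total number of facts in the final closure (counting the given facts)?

Round 1 — rule 4, rule 7, rule 9, rule 11, rule 12, derive a39, a22, a23, a29, a7.
Round 2 — rule 1, rule 10, derive a11, a31.
Round 3 — rule 5, derive a18.
Round 4 — rule 3, derive a20.
Round 5 — rule 8, derive a35.
Round 6 — rule 6, derive a12.
Round 7 — rule 2, derive a16.
Closure: {a1, a11, a12, a13, a14, a16, a17, a18, a19, a2, a20, a21, a22, a23, a28, a29, a3, a31, a32, a35, a36, a39, a5, a6, a7, a8} — 26 facts.

26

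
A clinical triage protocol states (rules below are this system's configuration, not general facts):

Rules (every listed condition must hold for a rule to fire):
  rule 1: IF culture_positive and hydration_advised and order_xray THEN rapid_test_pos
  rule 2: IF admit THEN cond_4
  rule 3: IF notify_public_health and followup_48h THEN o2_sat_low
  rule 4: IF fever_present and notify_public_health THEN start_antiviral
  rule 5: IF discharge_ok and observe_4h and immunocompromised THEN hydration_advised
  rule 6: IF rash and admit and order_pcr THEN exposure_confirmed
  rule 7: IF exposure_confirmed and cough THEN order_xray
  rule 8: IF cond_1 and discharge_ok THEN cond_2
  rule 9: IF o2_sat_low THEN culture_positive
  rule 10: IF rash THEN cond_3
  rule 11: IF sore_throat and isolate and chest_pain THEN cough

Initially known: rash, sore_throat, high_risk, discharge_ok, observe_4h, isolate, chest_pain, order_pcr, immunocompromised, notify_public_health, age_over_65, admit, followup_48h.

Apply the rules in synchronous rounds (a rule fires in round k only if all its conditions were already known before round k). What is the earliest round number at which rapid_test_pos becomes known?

Round 1: rule 2 [IF admit THEN cond_4]; rule 3 [IF notify_public_health and followup_48h THEN o2_sat_low]; rule 5 [IF discharge_ok and observe_4h and immunocompromised THEN hydration_advised]; rule 6 [IF rash and admit and order_pcr THEN exposure_confirmed]; rule 10 [IF rash THEN cond_3]; rule 11 [IF sore_throat and isolate and chest_pain THEN cough]. New: cond_4, o2_sat_low, hydration_advised, exposure_confirmed, cond_3, cough.
Round 2: rule 7 [IF exposure_confirmed and cough THEN order_xray]; rule 9 [IF o2_sat_low THEN culture_positive]. New: order_xray, culture_positive.
Round 3: rule 1 [IF culture_positive and hydration_advised and order_xray THEN rapid_test_pos]. New: rapid_test_pos.
rapid_test_pos first appears in round 3.

3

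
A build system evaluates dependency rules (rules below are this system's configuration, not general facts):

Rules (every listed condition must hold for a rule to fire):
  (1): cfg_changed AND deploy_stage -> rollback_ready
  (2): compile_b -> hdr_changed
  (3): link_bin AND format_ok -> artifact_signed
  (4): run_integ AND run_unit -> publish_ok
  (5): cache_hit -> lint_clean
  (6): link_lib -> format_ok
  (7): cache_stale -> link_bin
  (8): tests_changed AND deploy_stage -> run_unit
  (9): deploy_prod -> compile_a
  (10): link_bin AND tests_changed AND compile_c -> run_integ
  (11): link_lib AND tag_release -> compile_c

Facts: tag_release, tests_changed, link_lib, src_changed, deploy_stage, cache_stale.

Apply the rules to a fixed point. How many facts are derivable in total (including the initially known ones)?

[1] (6) [link_lib -> format_ok]; (7) [cache_stale -> link_bin]; (8) [tests_changed AND deploy_stage -> run_unit]; (11) [link_lib AND tag_release -> compile_c]. ⇒ new: format_ok, link_bin, run_unit, compile_c.
[2] (3) [link_bin AND format_ok -> artifact_signed]; (10) [link_bin AND tests_changed AND compile_c -> run_integ]. ⇒ new: artifact_signed, run_integ.
[3] (4) [run_integ AND run_unit -> publish_ok]. ⇒ new: publish_ok.
Closure: {artifact_signed, cache_stale, compile_c, deploy_stage, format_ok, link_bin, link_lib, publish_ok, run_integ, run_unit, src_changed, tag_release, tests_changed} — 13 facts.

13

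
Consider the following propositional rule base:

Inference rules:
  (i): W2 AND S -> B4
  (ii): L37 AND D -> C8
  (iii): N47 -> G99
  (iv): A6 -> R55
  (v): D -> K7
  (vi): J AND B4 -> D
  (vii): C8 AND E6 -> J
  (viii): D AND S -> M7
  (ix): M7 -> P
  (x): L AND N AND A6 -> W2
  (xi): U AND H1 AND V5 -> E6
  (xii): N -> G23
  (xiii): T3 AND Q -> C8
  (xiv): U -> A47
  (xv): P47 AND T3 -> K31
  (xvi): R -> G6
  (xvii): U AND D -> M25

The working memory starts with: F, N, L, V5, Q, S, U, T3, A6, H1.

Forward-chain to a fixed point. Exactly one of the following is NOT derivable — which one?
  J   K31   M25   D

K31

[1] (iv) [A6 -> R55]; (x) [L AND N AND A6 -> W2]; (xi) [U AND H1 AND V5 -> E6]; (xii) [N -> G23]; (xiii) [T3 AND Q -> C8]; (xiv) [U -> A47]. ⇒ new: R55, W2, E6, G23, C8, A47.
[2] (i) [W2 AND S -> B4]; (vii) [C8 AND E6 -> J]. ⇒ new: B4, J.
[3] (vi) [J AND B4 -> D]. ⇒ new: D.
[4] (v) [D -> K7]; (viii) [D AND S -> M7]; (xvii) [U AND D -> M25]. ⇒ new: K7, M7, M25.
[5] (ix) [M7 -> P]. ⇒ new: P.
Derived: J (round 2), D (round 3), M25 (round 4). K31 never appears in any round.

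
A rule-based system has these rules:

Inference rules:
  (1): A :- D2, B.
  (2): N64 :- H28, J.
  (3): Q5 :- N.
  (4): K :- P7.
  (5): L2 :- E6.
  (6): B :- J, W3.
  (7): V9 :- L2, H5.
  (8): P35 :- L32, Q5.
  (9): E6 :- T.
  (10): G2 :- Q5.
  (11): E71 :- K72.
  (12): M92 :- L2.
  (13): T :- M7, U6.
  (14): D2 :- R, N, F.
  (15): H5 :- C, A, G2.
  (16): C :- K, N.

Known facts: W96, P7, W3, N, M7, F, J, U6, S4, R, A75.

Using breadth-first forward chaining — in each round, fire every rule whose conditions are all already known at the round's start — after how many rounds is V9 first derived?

4

Round 1 — (3), (4), (6), (13), (14), derive Q5, K, B, T, D2.
Round 2 — (1), (9), (10), (16), derive A, E6, G2, C.
Round 3 — (5), (15), derive L2, H5.
Round 4 — (7), (12), derive V9, M92.
V9 first appears in round 4.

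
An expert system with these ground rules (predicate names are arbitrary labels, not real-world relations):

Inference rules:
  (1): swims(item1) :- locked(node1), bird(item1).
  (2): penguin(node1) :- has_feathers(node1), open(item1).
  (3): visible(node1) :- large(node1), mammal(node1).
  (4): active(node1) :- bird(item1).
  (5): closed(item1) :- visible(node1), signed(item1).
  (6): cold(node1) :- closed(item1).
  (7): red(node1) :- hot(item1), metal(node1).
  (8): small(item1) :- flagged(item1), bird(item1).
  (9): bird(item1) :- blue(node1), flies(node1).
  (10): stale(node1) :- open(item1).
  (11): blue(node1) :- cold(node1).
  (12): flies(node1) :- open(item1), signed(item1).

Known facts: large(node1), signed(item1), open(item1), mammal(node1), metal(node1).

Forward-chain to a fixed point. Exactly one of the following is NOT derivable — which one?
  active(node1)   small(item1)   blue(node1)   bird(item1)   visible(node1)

small(item1)

Round 1 — (3), (10), (12), derive visible(node1), stale(node1), flies(node1).
Round 2 — (5), derive closed(item1).
Round 3 — (6), derive cold(node1).
Round 4 — (11), derive blue(node1).
Round 5 — (9), derive bird(item1).
Round 6 — (4), derive active(node1).
Derived: active(node1) (round 6), blue(node1) (round 4), visible(node1) (round 1), bird(item1) (round 5). small(item1) never appears in any round.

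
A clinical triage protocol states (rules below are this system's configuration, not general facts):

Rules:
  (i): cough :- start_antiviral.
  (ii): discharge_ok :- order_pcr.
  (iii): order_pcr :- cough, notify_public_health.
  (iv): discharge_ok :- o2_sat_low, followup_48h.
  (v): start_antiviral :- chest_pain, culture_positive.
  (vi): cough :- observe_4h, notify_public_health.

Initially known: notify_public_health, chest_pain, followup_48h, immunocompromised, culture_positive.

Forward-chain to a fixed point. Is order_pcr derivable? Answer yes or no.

Round 1: (v) [start_antiviral :- chest_pain, culture_positive.]. New: start_antiviral.
Round 2: (i) [cough :- start_antiviral.]. New: cough.
Round 3: (iii) [order_pcr :- cough, notify_public_health.]. New: order_pcr.
Round 4: (ii) [discharge_ok :- order_pcr.]. New: discharge_ok.
order_pcr appears in round 3, so it is derivable.

yes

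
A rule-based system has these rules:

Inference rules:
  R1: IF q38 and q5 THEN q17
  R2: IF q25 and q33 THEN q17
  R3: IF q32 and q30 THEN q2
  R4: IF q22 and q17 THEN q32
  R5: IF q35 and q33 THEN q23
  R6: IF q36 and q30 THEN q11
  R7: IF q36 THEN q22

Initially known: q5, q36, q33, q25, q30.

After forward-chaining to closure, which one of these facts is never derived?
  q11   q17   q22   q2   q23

q23

Round 1: R2 [IF q25 and q33 THEN q17]; R6 [IF q36 and q30 THEN q11]; R7 [IF q36 THEN q22]. New: q17, q11, q22.
Round 2: R4 [IF q22 and q17 THEN q32]. New: q32.
Round 3: R3 [IF q32 and q30 THEN q2]. New: q2.
Derived: q17 (round 1), q22 (round 1), q11 (round 1), q2 (round 3). q23 never appears in any round.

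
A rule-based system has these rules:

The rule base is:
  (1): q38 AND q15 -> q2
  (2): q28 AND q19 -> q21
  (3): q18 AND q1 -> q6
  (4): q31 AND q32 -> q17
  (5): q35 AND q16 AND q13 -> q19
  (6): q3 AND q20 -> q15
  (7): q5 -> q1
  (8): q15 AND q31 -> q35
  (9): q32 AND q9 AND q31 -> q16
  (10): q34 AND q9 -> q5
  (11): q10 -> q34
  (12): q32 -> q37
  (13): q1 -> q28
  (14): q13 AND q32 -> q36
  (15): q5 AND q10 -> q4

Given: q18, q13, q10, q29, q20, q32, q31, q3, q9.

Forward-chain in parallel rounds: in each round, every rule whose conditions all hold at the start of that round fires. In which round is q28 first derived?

Round 1: (4) [q31 AND q32 -> q17]; (6) [q3 AND q20 -> q15]; (9) [q32 AND q9 AND q31 -> q16]; (11) [q10 -> q34]; (12) [q32 -> q37]; (14) [q13 AND q32 -> q36]. Adds q17, q15, q16, q34, q37, q36.
Round 2: (8) [q15 AND q31 -> q35]; (10) [q34 AND q9 -> q5]. Adds q35, q5.
Round 3: (5) [q35 AND q16 AND q13 -> q19]; (7) [q5 -> q1]; (15) [q5 AND q10 -> q4]. Adds q19, q1, q4.
Round 4: (3) [q18 AND q1 -> q6]; (13) [q1 -> q28]. Adds q6, q28.
q28 first appears in round 4.

4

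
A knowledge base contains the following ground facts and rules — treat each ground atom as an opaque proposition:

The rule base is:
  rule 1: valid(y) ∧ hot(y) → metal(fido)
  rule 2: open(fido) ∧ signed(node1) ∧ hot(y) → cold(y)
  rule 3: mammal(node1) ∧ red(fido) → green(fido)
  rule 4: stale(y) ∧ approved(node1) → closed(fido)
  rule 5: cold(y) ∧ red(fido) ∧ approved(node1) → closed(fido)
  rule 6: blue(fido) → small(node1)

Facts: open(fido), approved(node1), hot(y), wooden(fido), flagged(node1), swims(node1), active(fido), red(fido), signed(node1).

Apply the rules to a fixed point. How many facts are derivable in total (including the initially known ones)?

11

Round 1: rule 2 [open(fido) ∧ signed(node1) ∧ hot(y) → cold(y)]. New: cold(y).
Round 2: rule 5 [cold(y) ∧ red(fido) ∧ approved(node1) → closed(fido)]. New: closed(fido).
Closure: {active(fido), approved(node1), closed(fido), cold(y), flagged(node1), hot(y), open(fido), red(fido), signed(node1), swims(node1), wooden(fido)} — 11 facts.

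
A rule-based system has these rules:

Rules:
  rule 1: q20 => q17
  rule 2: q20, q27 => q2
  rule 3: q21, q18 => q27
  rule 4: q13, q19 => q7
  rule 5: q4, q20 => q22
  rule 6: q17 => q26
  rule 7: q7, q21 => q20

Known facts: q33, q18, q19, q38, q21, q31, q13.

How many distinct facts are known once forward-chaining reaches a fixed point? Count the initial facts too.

Round 1: rule 3 [q21, q18 => q27]; rule 4 [q13, q19 => q7]. Adds q27, q7.
Round 2: rule 7 [q7, q21 => q20]. Adds q20.
Round 3: rule 1 [q20 => q17]; rule 2 [q20, q27 => q2]. Adds q17, q2.
Round 4: rule 6 [q17 => q26]. Adds q26.
Closure: {q13, q17, q18, q19, q2, q20, q21, q26, q27, q31, q33, q38, q7} — 13 facts.

13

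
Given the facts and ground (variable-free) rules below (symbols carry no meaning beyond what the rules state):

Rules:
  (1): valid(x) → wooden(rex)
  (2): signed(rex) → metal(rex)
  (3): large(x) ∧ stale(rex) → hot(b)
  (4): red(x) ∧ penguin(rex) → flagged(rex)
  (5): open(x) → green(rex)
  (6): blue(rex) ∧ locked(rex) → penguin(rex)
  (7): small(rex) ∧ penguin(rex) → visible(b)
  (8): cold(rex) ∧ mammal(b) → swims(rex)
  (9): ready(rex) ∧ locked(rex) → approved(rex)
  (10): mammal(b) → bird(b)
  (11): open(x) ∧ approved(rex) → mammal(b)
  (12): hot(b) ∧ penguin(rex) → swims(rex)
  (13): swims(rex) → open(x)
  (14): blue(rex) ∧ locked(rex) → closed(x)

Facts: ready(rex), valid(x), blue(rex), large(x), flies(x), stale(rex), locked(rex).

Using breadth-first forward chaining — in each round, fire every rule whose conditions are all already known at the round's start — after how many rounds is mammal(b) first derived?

4

[1] (1) [valid(x) → wooden(rex)]; (3) [large(x) ∧ stale(rex) → hot(b)]; (6) [blue(rex) ∧ locked(rex) → penguin(rex)]; (9) [ready(rex) ∧ locked(rex) → approved(rex)]; (14) [blue(rex) ∧ locked(rex) → closed(x)]. ⇒ new: wooden(rex), hot(b), penguin(rex), approved(rex), closed(x).
[2] (12) [hot(b) ∧ penguin(rex) → swims(rex)]. ⇒ new: swims(rex).
[3] (13) [swims(rex) → open(x)]. ⇒ new: open(x).
[4] (5) [open(x) → green(rex)]; (11) [open(x) ∧ approved(rex) → mammal(b)]. ⇒ new: green(rex), mammal(b).
mammal(b) first appears in round 4.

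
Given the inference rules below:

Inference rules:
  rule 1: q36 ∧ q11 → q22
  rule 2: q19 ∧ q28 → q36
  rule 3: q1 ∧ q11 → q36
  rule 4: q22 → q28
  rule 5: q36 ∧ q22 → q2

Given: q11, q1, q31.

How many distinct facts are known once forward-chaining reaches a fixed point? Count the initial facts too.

Round 1 — rule 3, derive q36.
Round 2 — rule 1, derive q22.
Round 3 — rule 4, rule 5, derive q28, q2.
Closure: {q1, q11, q2, q22, q28, q31, q36} — 7 facts.

7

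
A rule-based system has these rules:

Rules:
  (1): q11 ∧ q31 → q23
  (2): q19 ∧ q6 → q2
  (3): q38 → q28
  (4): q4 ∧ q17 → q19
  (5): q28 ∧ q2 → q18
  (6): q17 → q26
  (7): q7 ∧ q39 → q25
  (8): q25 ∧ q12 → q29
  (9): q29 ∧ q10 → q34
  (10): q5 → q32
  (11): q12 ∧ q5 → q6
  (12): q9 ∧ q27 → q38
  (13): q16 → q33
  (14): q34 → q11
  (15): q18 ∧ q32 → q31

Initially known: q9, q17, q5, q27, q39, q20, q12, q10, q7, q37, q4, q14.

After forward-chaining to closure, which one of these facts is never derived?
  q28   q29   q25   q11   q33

q33

[1] (4) [q4 ∧ q17 → q19]; (6) [q17 → q26]; (7) [q7 ∧ q39 → q25]; (10) [q5 → q32]; (11) [q12 ∧ q5 → q6]; (12) [q9 ∧ q27 → q38]. ⇒ new: q19, q26, q25, q32, q6, q38.
[2] (2) [q19 ∧ q6 → q2]; (3) [q38 → q28]; (8) [q25 ∧ q12 → q29]. ⇒ new: q2, q28, q29.
[3] (5) [q28 ∧ q2 → q18]; (9) [q29 ∧ q10 → q34]. ⇒ new: q18, q34.
[4] (14) [q34 → q11]; (15) [q18 ∧ q32 → q31]. ⇒ new: q11, q31.
[5] (1) [q11 ∧ q31 → q23]. ⇒ new: q23.
Derived: q25 (round 1), q29 (round 2), q28 (round 2), q11 (round 4). q33 never appears in any round.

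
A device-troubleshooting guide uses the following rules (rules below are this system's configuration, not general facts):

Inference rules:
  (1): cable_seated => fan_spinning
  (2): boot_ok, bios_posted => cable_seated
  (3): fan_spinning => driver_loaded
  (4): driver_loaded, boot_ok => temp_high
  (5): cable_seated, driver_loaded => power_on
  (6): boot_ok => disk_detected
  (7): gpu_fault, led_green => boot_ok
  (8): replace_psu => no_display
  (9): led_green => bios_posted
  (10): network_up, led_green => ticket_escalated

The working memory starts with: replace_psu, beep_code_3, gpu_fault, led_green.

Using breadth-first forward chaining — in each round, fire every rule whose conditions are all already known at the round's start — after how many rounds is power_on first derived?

5

[1] (7) [gpu_fault, led_green => boot_ok]; (8) [replace_psu => no_display]; (9) [led_green => bios_posted]. ⇒ new: boot_ok, no_display, bios_posted.
[2] (2) [boot_ok, bios_posted => cable_seated]; (6) [boot_ok => disk_detected]. ⇒ new: cable_seated, disk_detected.
[3] (1) [cable_seated => fan_spinning]. ⇒ new: fan_spinning.
[4] (3) [fan_spinning => driver_loaded]. ⇒ new: driver_loaded.
[5] (4) [driver_loaded, boot_ok => temp_high]; (5) [cable_seated, driver_loaded => power_on]. ⇒ new: temp_high, power_on.
power_on first appears in round 5.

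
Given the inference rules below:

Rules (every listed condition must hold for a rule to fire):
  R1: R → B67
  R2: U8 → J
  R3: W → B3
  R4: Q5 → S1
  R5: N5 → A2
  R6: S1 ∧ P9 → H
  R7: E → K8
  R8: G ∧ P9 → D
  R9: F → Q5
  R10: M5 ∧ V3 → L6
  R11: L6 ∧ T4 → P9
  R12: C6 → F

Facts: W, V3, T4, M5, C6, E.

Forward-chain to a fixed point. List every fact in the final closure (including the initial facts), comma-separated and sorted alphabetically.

B3, C6, E, F, H, K8, L6, M5, P9, Q5, S1, T4, V3, W

Round 1: R3 [W → B3]; R7 [E → K8]; R10 [M5 ∧ V3 → L6]; R12 [C6 → F]. New: B3, K8, L6, F.
Round 2: R9 [F → Q5]; R11 [L6 ∧ T4 → P9]. New: Q5, P9.
Round 3: R4 [Q5 → S1]. New: S1.
Round 4: R6 [S1 ∧ P9 → H]. New: H.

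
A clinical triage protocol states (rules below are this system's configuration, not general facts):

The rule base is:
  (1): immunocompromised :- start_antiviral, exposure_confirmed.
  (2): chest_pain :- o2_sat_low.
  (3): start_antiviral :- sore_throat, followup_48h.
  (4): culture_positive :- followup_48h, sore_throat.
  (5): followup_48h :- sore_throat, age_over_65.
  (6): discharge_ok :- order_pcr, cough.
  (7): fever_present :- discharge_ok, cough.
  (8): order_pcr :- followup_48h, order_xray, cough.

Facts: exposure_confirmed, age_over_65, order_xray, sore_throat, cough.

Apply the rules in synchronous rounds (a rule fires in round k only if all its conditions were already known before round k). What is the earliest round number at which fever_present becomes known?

Round 1: (5) [followup_48h :- sore_throat, age_over_65.]. New: followup_48h.
Round 2: (3) [start_antiviral :- sore_throat, followup_48h.]; (4) [culture_positive :- followup_48h, sore_throat.]; (8) [order_pcr :- followup_48h, order_xray, cough.]. New: start_antiviral, culture_positive, order_pcr.
Round 3: (1) [immunocompromised :- start_antiviral, exposure_confirmed.]; (6) [discharge_ok :- order_pcr, cough.]. New: immunocompromised, discharge_ok.
Round 4: (7) [fever_present :- discharge_ok, cough.]. New: fever_present.
fever_present first appears in round 4.

4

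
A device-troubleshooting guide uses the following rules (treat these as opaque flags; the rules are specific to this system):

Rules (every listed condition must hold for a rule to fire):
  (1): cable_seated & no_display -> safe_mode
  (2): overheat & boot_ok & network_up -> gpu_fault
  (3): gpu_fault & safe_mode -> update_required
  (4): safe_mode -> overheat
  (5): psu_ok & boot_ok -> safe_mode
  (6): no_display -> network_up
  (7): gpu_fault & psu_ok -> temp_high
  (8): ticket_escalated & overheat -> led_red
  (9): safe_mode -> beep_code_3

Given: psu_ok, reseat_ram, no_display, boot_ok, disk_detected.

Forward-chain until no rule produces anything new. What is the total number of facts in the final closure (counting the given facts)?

12

Round 1: (5) [psu_ok & boot_ok -> safe_mode]; (6) [no_display -> network_up]. Adds safe_mode, network_up.
Round 2: (4) [safe_mode -> overheat]; (9) [safe_mode -> beep_code_3]. Adds overheat, beep_code_3.
Round 3: (2) [overheat & boot_ok & network_up -> gpu_fault]. Adds gpu_fault.
Round 4: (3) [gpu_fault & safe_mode -> update_required]; (7) [gpu_fault & psu_ok -> temp_high]. Adds update_required, temp_high.
Closure: {beep_code_3, boot_ok, disk_detected, gpu_fault, network_up, no_display, overheat, psu_ok, reseat_ram, safe_mode, temp_high, update_required} — 12 facts.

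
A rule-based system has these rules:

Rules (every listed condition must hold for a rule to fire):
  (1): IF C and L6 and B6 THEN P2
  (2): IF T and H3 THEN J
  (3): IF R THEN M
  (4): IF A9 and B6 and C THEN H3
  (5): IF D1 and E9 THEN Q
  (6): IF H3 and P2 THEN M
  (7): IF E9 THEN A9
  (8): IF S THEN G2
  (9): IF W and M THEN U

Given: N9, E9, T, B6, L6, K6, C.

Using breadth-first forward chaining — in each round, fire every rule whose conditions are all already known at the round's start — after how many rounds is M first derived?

3

Round 1 — (1), (7), derive P2, A9.
Round 2 — (4), derive H3.
Round 3 — (2), (6), derive J, M.
M first appears in round 3.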